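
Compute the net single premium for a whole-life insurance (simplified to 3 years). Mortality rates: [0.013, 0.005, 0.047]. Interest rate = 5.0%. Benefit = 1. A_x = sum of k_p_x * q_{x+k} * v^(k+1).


v = 0.952381
Year 0: k_p_x=1.0, q=0.013, term=0.012381
Year 1: k_p_x=0.987, q=0.005, term=0.004476
Year 2: k_p_x=0.982065, q=0.047, term=0.039872
A_x = 0.0567


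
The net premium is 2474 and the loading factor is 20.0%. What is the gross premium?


Gross = net * (1 + loading)
= 2474 * (1 + 0.2)
= 2474 * 1.2
= 2968.8


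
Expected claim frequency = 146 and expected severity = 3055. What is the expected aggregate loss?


E[S] = E[N] * E[X]
= 146 * 3055
= 446030


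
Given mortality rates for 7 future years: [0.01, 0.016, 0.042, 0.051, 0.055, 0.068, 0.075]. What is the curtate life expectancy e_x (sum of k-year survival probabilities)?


e_x = sum_{k=1}^{n} k_p_x
k_p_x values:
  1_p_x = 0.99
  2_p_x = 0.97416
  3_p_x = 0.933245
  4_p_x = 0.88565
  5_p_x = 0.836939
  6_p_x = 0.780027
  7_p_x = 0.721525
e_x = 6.1215


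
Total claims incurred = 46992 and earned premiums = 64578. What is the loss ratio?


Loss ratio = claims / premiums
= 46992 / 64578
= 0.7277


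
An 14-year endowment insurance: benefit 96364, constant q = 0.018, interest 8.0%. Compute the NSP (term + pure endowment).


Term component = 13026.5778
Pure endowment = 14_p_x * v^14 * benefit = 0.775463 * 0.340461 * 96364 = 25441.521
NSP = 38468.0988


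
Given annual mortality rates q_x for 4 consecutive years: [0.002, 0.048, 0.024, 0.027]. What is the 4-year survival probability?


p_k = 1 - q_k for each year
Survival = product of (1 - q_k)
= 0.998 * 0.952 * 0.976 * 0.973
= 0.9023


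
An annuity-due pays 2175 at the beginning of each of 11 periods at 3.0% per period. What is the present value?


PV_due = PMT * (1-(1+i)^(-n))/i * (1+i)
PV_immediate = 20124.4574
PV_due = 20124.4574 * 1.03
= 20728.1912


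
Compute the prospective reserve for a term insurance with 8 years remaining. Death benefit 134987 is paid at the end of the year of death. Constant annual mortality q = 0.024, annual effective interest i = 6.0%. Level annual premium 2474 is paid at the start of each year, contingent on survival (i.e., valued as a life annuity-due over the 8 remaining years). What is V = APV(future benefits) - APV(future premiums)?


v = 1/(1+i) = 0.943396
APV(future benefits) per unit = sum_{k=0}^{7} k_p_x * q * v^(k+1) = 0.138115
APV(future benefits) = 134987 * 0.138115 = 18643.7607
Life annuity-due factor ä_{x:8} = sum_{k=0}^{7} k_p_x * v^k = 6.100089
APV(future premiums) = 2474 * 6.100089 = 15091.6211
V = 18643.7607 - 15091.6211
= 3552.1396


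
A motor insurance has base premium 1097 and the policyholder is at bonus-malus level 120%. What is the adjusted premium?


adjusted = base * BM_level / 100
= 1097 * 120 / 100
= 1097 * 1.2
= 1316.4


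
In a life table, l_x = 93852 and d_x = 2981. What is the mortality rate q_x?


q_x = d_x / l_x
= 2981 / 93852
= 0.0318


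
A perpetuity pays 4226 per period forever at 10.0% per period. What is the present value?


PV = PMT / i
= 4226 / 0.1
= 42260.0


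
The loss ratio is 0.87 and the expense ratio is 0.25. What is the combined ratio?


Combined ratio = loss ratio + expense ratio
= 0.87 + 0.25
= 1.12


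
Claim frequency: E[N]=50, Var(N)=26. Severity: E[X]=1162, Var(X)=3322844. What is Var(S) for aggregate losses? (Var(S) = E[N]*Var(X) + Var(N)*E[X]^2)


Var(S) = E[N]*Var(X) + Var(N)*E[X]^2
= 50*3322844 + 26*1162^2
= 166142200 + 35106344
= 2.0125e+08


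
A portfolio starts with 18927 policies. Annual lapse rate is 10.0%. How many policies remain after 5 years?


remaining = initial * (1 - lapse)^years
= 18927 * (1 - 0.1)^5
= 18927 * 0.59049
= 11176.2042


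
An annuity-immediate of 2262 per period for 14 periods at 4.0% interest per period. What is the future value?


FV = PMT * ((1+i)^n - 1) / i
= 2262 * ((1.04)^14 - 1) / 0.04
= 2262 * (1.731676 - 1) / 0.04
= 41376.3031


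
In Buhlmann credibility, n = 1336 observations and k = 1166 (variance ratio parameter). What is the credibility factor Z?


Z = n / (n + k)
= 1336 / (1336 + 1166)
= 1336 / 2502
= 0.534


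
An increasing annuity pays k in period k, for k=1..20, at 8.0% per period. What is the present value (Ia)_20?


(Ia)_n = sum_{k=1}^{n} k * v^k, v = 1/(1+i)
v = 0.925926
Sum computed term by term:
(Ia)_20 = 78.9079


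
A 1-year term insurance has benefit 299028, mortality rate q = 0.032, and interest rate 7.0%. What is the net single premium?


NSP = benefit * q * v
v = 1/(1+i) = 0.934579
NSP = 299028 * 0.032 * 0.934579
= 8942.8935


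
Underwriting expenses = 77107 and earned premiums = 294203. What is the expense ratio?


Expense ratio = expenses / premiums
= 77107 / 294203
= 0.2621


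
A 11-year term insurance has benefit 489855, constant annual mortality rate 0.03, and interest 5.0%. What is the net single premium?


NSP = benefit * sum_{k=0}^{n-1} k_p_x * q * v^(k+1)
With constant q=0.03, v=0.952381
Sum = 0.218167
NSP = 489855 * 0.218167
= 106870.0888


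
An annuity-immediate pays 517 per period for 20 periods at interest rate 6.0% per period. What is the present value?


PV = PMT * (1 - (1+i)^(-n)) / i
= 517 * (1 - (1+0.06)^(-20)) / 0.06
= 517 * (1 - 0.311805) / 0.06
= 517 * 11.469921
= 5929.9493


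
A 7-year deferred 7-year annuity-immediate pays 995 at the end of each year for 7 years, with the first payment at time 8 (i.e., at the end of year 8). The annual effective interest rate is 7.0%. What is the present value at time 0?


PV at time 7 of the 7-year annuity-immediate:
a_n = 995 * (1-(1+0.07)^(-7))/0.07 = 5362.343
Discount back 7 years to time 0:
PV = 5362.343 * (1+0.07)^(-7)
= 5362.343 * 0.62275
= 3339.3977


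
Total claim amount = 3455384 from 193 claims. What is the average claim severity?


severity = total / number
= 3455384 / 193
= 17903.544


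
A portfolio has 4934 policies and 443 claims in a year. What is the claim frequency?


frequency = claims / policies
= 443 / 4934
= 0.0898


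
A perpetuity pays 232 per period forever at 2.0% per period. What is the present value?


PV = PMT / i
= 232 / 0.02
= 11600.0


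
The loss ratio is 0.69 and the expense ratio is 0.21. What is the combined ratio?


Combined ratio = loss ratio + expense ratio
= 0.69 + 0.21
= 0.9


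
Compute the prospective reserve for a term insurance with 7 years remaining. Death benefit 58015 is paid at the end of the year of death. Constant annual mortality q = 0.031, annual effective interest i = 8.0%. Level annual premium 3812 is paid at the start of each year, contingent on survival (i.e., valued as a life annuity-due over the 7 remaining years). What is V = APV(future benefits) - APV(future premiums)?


v = 1/(1+i) = 0.925926
APV(future benefits) per unit = sum_{k=0}^{6} k_p_x * q * v^(k+1) = 0.14856
APV(future benefits) = 58015 * 0.14856 = 8618.722
Life annuity-due factor ä_{x:7} = sum_{k=0}^{6} k_p_x * v^k = 5.175647
APV(future premiums) = 3812 * 5.175647 = 19729.5659
V = 8618.722 - 19729.5659
= -11110.8439


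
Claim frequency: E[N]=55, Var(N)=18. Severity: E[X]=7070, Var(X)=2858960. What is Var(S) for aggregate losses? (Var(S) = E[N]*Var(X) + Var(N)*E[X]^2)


Var(S) = E[N]*Var(X) + Var(N)*E[X]^2
= 55*2858960 + 18*7070^2
= 157242800 + 899728200
= 1.0570e+09


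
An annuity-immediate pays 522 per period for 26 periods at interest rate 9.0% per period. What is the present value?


PV = PMT * (1 - (1+i)^(-n)) / i
= 522 * (1 - (1+0.09)^(-26)) / 0.09
= 522 * (1 - 0.106393) / 0.09
= 522 * 9.928972
= 5182.9234


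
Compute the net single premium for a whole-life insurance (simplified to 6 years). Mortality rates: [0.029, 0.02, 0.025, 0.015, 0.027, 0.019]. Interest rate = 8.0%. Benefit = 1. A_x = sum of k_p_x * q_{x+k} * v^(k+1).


v = 0.925926
Year 0: k_p_x=1.0, q=0.029, term=0.026852
Year 1: k_p_x=0.971, q=0.02, term=0.01665
Year 2: k_p_x=0.95158, q=0.025, term=0.018885
Year 3: k_p_x=0.92779, q=0.015, term=0.010229
Year 4: k_p_x=0.913874, q=0.027, term=0.016793
Year 5: k_p_x=0.889199, q=0.019, term=0.010647
A_x = 0.1001


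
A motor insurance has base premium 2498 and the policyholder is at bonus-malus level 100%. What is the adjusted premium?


adjusted = base * BM_level / 100
= 2498 * 100 / 100
= 2498 * 1.0
= 2498.0


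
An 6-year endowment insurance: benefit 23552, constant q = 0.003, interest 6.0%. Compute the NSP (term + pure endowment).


Term component = 345.0188
Pure endowment = 6_p_x * v^6 * benefit = 0.982134 * 0.704961 * 23552 = 16306.605
NSP = 16651.6238


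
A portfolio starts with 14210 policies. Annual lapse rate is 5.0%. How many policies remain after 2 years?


remaining = initial * (1 - lapse)^years
= 14210 * (1 - 0.05)^2
= 14210 * 0.9025
= 12824.525


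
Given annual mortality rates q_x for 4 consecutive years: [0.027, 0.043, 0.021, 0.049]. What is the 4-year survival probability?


p_k = 1 - q_k for each year
Survival = product of (1 - q_k)
= 0.973 * 0.957 * 0.979 * 0.951
= 0.8669


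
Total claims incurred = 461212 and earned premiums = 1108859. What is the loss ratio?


Loss ratio = claims / premiums
= 461212 / 1108859
= 0.4159


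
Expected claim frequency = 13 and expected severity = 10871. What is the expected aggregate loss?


E[S] = E[N] * E[X]
= 13 * 10871
= 141323


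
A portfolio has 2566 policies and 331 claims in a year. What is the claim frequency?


frequency = claims / policies
= 331 / 2566
= 0.129


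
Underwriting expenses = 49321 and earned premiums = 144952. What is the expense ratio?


Expense ratio = expenses / premiums
= 49321 / 144952
= 0.3403


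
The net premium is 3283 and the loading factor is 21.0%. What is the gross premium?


Gross = net * (1 + loading)
= 3283 * (1 + 0.21)
= 3283 * 1.21
= 3972.43


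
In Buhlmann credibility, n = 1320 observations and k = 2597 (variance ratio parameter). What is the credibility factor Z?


Z = n / (n + k)
= 1320 / (1320 + 2597)
= 1320 / 3917
= 0.337


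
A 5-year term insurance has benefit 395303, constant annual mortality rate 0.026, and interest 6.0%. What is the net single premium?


NSP = benefit * sum_{k=0}^{n-1} k_p_x * q * v^(k+1)
With constant q=0.026, v=0.943396
Sum = 0.104291
NSP = 395303 * 0.104291
= 41226.6677


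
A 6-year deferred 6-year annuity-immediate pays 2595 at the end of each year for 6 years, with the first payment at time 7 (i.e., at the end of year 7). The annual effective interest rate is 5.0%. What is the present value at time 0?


PV at time 6 of the 6-year annuity-immediate:
a_n = 2595 * (1-(1+0.05)^(-6))/0.05 = 13171.4209
Discount back 6 years to time 0:
PV = 13171.4209 * (1+0.05)^(-6)
= 13171.4209 * 0.746215
= 9828.7171


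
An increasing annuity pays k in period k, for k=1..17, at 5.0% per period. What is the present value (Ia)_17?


(Ia)_n = sum_{k=1}^{n} k * v^k, v = 1/(1+i)
v = 0.952381
Sum computed term by term:
(Ia)_17 = 88.4145


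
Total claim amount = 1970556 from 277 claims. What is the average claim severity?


severity = total / number
= 1970556 / 277
= 7113.9206


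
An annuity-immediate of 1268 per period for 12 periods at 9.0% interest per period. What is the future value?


FV = PMT * ((1+i)^n - 1) / i
= 1268 * ((1.09)^12 - 1) / 0.09
= 1268 * (2.812665 - 1) / 0.09
= 25538.4327


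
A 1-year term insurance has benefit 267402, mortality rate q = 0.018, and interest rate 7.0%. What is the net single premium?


NSP = benefit * q * v
v = 1/(1+i) = 0.934579
NSP = 267402 * 0.018 * 0.934579
= 4498.3514


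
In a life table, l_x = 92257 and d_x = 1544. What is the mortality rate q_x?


q_x = d_x / l_x
= 1544 / 92257
= 0.0167


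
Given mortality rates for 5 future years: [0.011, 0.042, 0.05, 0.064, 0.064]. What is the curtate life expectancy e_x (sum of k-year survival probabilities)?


e_x = sum_{k=1}^{n} k_p_x
k_p_x values:
  1_p_x = 0.989
  2_p_x = 0.947462
  3_p_x = 0.900089
  4_p_x = 0.842483
  5_p_x = 0.788564
e_x = 4.4676


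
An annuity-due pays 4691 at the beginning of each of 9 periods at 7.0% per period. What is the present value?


PV_due = PMT * (1-(1+i)^(-n))/i * (1+i)
PV_immediate = 30562.9545
PV_due = 30562.9545 * 1.07
= 32702.3613


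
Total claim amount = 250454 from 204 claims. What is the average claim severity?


severity = total / number
= 250454 / 204
= 1227.7157


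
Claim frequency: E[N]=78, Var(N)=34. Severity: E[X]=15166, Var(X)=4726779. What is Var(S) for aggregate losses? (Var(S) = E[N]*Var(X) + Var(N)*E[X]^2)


Var(S) = E[N]*Var(X) + Var(N)*E[X]^2
= 78*4726779 + 34*15166^2
= 368688762 + 7820256904
= 8.1889e+09


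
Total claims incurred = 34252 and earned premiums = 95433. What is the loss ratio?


Loss ratio = claims / premiums
= 34252 / 95433
= 0.3589


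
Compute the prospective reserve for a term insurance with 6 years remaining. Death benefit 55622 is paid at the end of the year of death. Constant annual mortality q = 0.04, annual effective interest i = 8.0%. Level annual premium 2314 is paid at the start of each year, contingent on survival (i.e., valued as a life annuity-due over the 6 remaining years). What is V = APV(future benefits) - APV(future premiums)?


v = 1/(1+i) = 0.925926
APV(future benefits) per unit = sum_{k=0}^{5} k_p_x * q * v^(k+1) = 0.16891
APV(future benefits) = 55622 * 0.16891 = 9395.1086
Life annuity-due factor ä_{x:6} = sum_{k=0}^{5} k_p_x * v^k = 4.560568
APV(future premiums) = 2314 * 4.560568 = 10553.1551
V = 9395.1086 - 10553.1551
= -1158.0465


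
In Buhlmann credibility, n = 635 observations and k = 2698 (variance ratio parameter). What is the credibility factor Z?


Z = n / (n + k)
= 635 / (635 + 2698)
= 635 / 3333
= 0.1905


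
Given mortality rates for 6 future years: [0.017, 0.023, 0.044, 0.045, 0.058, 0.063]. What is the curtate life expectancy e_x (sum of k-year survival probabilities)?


e_x = sum_{k=1}^{n} k_p_x
k_p_x values:
  1_p_x = 0.983
  2_p_x = 0.960391
  3_p_x = 0.918134
  4_p_x = 0.876818
  5_p_x = 0.825962
  6_p_x = 0.773927
e_x = 5.3382


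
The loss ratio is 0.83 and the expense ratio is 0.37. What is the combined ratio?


Combined ratio = loss ratio + expense ratio
= 0.83 + 0.37
= 1.2


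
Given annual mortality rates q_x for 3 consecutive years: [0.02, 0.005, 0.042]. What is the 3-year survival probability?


p_k = 1 - q_k for each year
Survival = product of (1 - q_k)
= 0.98 * 0.995 * 0.958
= 0.9341


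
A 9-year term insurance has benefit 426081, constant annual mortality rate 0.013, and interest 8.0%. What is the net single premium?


NSP = benefit * sum_{k=0}^{n-1} k_p_x * q * v^(k+1)
With constant q=0.013, v=0.925926
Sum = 0.077626
NSP = 426081 * 0.077626
= 33075.1262


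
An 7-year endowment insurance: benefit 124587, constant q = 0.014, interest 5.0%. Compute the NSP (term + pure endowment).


Term component = 9705.1446
Pure endowment = 7_p_x * v^7 * benefit = 0.906021 * 0.710681 * 124587 = 80220.6247
NSP = 89925.7693


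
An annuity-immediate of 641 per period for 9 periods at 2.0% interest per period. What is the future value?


FV = PMT * ((1+i)^n - 1) / i
= 641 * ((1.02)^9 - 1) / 0.02
= 641 * (1.195093 - 1) / 0.02
= 6252.7168


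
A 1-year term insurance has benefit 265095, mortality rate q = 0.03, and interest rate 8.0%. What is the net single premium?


NSP = benefit * q * v
v = 1/(1+i) = 0.925926
NSP = 265095 * 0.03 * 0.925926
= 7363.75


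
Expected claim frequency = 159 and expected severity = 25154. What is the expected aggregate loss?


E[S] = E[N] * E[X]
= 159 * 25154
= 3.9995e+06


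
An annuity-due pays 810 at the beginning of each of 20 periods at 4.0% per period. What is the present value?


PV_due = PMT * (1-(1+i)^(-n))/i * (1+i)
PV_immediate = 11008.1643
PV_due = 11008.1643 * 1.04
= 11448.4909


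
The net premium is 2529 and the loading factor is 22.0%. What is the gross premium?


Gross = net * (1 + loading)
= 2529 * (1 + 0.22)
= 2529 * 1.22
= 3085.38


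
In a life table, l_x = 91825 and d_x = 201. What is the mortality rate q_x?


q_x = d_x / l_x
= 201 / 91825
= 0.0022


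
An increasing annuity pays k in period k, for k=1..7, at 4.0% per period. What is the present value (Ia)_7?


(Ia)_n = sum_{k=1}^{n} k * v^k, v = 1/(1+i)
v = 0.961538
Sum computed term by term:
(Ia)_7 = 23.0678


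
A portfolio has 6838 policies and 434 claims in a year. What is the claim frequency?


frequency = claims / policies
= 434 / 6838
= 0.0635


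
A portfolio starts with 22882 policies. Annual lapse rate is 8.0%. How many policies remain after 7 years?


remaining = initial * (1 - lapse)^years
= 22882 * (1 - 0.08)^7
= 22882 * 0.557847
= 12764.6459


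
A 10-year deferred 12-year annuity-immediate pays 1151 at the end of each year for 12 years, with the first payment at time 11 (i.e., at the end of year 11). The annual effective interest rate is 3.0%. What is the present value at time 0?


PV at time 10 of the 12-year annuity-immediate:
a_n = 1151 * (1-(1+0.03)^(-12))/0.03 = 11457.0586
Discount back 10 years to time 0:
PV = 11457.0586 * (1+0.03)^(-10)
= 11457.0586 * 0.744094
= 8525.1276


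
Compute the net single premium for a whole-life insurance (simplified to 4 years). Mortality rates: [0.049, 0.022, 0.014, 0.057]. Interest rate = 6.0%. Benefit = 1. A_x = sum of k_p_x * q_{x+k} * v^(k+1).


v = 0.943396
Year 0: k_p_x=1.0, q=0.049, term=0.046226
Year 1: k_p_x=0.951, q=0.022, term=0.018621
Year 2: k_p_x=0.930078, q=0.014, term=0.010933
Year 3: k_p_x=0.917057, q=0.057, term=0.041405
A_x = 0.1172


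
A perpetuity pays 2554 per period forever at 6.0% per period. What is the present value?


PV = PMT / i
= 2554 / 0.06
= 42566.6667


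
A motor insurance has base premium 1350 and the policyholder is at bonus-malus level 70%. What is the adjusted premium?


adjusted = base * BM_level / 100
= 1350 * 70 / 100
= 1350 * 0.7
= 945.0


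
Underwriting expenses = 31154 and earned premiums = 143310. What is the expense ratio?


Expense ratio = expenses / premiums
= 31154 / 143310
= 0.2174


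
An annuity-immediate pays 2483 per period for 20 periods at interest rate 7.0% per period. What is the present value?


PV = PMT * (1 - (1+i)^(-n)) / i
= 2483 * (1 - (1+0.07)^(-20)) / 0.07
= 2483 * (1 - 0.258419) / 0.07
= 2483 * 10.594014
= 26304.9374


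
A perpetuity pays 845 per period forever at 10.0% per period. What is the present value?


PV = PMT / i
= 845 / 0.1
= 8450.0


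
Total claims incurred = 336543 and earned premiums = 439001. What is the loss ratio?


Loss ratio = claims / premiums
= 336543 / 439001
= 0.7666


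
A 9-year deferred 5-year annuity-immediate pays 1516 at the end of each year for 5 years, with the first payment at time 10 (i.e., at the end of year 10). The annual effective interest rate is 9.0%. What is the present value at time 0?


PV at time 9 of the 5-year annuity-immediate:
a_n = 1516 * (1-(1+0.09)^(-5))/0.09 = 5896.7113
Discount back 9 years to time 0:
PV = 5896.7113 * (1+0.09)^(-9)
= 5896.7113 * 0.460428
= 2715.0097


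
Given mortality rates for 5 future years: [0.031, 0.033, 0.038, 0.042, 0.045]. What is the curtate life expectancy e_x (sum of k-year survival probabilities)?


e_x = sum_{k=1}^{n} k_p_x
k_p_x values:
  1_p_x = 0.969
  2_p_x = 0.937023
  3_p_x = 0.901416
  4_p_x = 0.863557
  5_p_x = 0.824697
e_x = 4.4957


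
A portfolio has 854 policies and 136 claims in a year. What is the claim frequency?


frequency = claims / policies
= 136 / 854
= 0.1593


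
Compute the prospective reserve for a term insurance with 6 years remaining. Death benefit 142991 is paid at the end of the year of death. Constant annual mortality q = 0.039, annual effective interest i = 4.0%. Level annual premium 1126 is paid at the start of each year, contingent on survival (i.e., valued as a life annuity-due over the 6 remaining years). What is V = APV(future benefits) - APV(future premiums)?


v = 1/(1+i) = 0.961538
APV(future benefits) per unit = sum_{k=0}^{5} k_p_x * q * v^(k+1) = 0.18636
APV(future benefits) = 142991 * 0.18636 = 26647.8168
Life annuity-due factor ä_{x:6} = sum_{k=0}^{5} k_p_x * v^k = 4.969603
APV(future premiums) = 1126 * 4.969603 = 5595.7726
V = 26647.8168 - 5595.7726
= 21052.0443


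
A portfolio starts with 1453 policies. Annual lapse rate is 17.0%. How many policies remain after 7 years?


remaining = initial * (1 - lapse)^years
= 1453 * (1 - 0.17)^7
= 1453 * 0.271361
= 394.2868


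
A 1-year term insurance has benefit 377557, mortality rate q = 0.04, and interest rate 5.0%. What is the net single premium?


NSP = benefit * q * v
v = 1/(1+i) = 0.952381
NSP = 377557 * 0.04 * 0.952381
= 14383.1238


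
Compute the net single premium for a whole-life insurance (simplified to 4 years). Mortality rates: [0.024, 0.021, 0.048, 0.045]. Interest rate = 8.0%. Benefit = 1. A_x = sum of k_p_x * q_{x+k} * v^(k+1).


v = 0.925926
Year 0: k_p_x=1.0, q=0.024, term=0.022222
Year 1: k_p_x=0.976, q=0.021, term=0.017572
Year 2: k_p_x=0.955504, q=0.048, term=0.036408
Year 3: k_p_x=0.90964, q=0.045, term=0.030088
A_x = 0.1063


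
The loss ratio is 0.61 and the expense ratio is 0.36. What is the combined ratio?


Combined ratio = loss ratio + expense ratio
= 0.61 + 0.36
= 0.97


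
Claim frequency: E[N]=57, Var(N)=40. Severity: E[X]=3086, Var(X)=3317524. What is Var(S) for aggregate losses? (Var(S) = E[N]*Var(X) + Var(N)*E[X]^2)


Var(S) = E[N]*Var(X) + Var(N)*E[X]^2
= 57*3317524 + 40*3086^2
= 189098868 + 380935840
= 5.7003e+08


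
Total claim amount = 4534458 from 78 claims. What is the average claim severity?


severity = total / number
= 4534458 / 78
= 58134.0769


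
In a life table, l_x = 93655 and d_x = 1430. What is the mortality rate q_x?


q_x = d_x / l_x
= 1430 / 93655
= 0.0153


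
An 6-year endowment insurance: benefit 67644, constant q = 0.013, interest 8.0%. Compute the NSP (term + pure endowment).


Term component = 3946.9009
Pure endowment = 6_p_x * v^6 * benefit = 0.924491 * 0.63017 * 67644 = 39408.4782
NSP = 43355.3791


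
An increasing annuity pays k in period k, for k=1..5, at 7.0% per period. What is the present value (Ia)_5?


(Ia)_n = sum_{k=1}^{n} k * v^k, v = 1/(1+i)
v = 0.934579
Sum computed term by term:
(Ia)_5 = 11.7469


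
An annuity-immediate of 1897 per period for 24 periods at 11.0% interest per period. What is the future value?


FV = PMT * ((1+i)^n - 1) / i
= 1897 * ((1.11)^24 - 1) / 0.11
= 1897 * (12.239157 - 1) / 0.11
= 193824.3639


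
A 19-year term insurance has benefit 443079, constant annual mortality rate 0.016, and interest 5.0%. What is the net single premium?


NSP = benefit * sum_{k=0}^{n-1} k_p_x * q * v^(k+1)
With constant q=0.016, v=0.952381
Sum = 0.171811
NSP = 443079 * 0.171811
= 76125.8402


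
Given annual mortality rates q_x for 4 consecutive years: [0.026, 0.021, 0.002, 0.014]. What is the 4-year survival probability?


p_k = 1 - q_k for each year
Survival = product of (1 - q_k)
= 0.974 * 0.979 * 0.998 * 0.986
= 0.9383


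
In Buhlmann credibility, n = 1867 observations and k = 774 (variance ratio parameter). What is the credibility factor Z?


Z = n / (n + k)
= 1867 / (1867 + 774)
= 1867 / 2641
= 0.7069


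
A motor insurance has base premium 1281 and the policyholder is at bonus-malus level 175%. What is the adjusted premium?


adjusted = base * BM_level / 100
= 1281 * 175 / 100
= 1281 * 1.75
= 2241.75


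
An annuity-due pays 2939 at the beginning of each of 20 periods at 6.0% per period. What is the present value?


PV_due = PMT * (1-(1+i)^(-n))/i * (1+i)
PV_immediate = 33710.0985
PV_due = 33710.0985 * 1.06
= 35732.7044


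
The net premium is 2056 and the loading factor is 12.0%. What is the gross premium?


Gross = net * (1 + loading)
= 2056 * (1 + 0.12)
= 2056 * 1.12
= 2302.72


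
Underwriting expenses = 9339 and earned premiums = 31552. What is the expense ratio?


Expense ratio = expenses / premiums
= 9339 / 31552
= 0.296


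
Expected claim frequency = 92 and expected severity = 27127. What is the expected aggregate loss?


E[S] = E[N] * E[X]
= 92 * 27127
= 2.4957e+06


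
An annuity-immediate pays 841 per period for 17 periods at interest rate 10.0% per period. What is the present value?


PV = PMT * (1 - (1+i)^(-n)) / i
= 841 * (1 - (1+0.1)^(-17)) / 0.1
= 841 * (1 - 0.197845) / 0.1
= 841 * 8.021553
= 6746.1263


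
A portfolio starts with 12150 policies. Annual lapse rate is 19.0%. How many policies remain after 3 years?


remaining = initial * (1 - lapse)^years
= 12150 * (1 - 0.19)^3
= 12150 * 0.531441
= 6457.0082


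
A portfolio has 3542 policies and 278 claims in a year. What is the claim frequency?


frequency = claims / policies
= 278 / 3542
= 0.0785


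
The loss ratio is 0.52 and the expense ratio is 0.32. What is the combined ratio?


Combined ratio = loss ratio + expense ratio
= 0.52 + 0.32
= 0.84


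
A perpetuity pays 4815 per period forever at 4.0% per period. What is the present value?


PV = PMT / i
= 4815 / 0.04
= 120375.0


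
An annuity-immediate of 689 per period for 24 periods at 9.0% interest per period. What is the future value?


FV = PMT * ((1+i)^n - 1) / i
= 689 * ((1.09)^24 - 1) / 0.09
= 689 * (7.911083 - 1) / 0.09
= 52908.1812


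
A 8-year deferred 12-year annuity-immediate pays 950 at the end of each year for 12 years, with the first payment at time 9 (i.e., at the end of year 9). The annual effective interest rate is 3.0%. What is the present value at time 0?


PV at time 8 of the 12-year annuity-immediate:
a_n = 950 * (1-(1+0.03)^(-12))/0.03 = 9456.3038
Discount back 8 years to time 0:
PV = 9456.3038 * (1+0.03)^(-8)
= 9456.3038 * 0.789409
= 7464.8935


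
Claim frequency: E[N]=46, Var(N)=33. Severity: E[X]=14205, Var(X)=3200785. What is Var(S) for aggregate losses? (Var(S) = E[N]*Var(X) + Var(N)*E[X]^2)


Var(S) = E[N]*Var(X) + Var(N)*E[X]^2
= 46*3200785 + 33*14205^2
= 147236110 + 6658806825
= 6.8060e+09


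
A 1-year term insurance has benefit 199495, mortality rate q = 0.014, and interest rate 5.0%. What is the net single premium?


NSP = benefit * q * v
v = 1/(1+i) = 0.952381
NSP = 199495 * 0.014 * 0.952381
= 2659.9333


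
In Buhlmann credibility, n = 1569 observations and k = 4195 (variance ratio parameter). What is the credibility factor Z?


Z = n / (n + k)
= 1569 / (1569 + 4195)
= 1569 / 5764
= 0.2722


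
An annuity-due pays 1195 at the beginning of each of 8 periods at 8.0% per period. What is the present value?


PV_due = PMT * (1-(1+i)^(-n))/i * (1+i)
PV_immediate = 6867.2335
PV_due = 6867.2335 * 1.08
= 7416.6122


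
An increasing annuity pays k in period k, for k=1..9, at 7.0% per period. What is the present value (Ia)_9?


(Ia)_n = sum_{k=1}^{n} k * v^k, v = 1/(1+i)
v = 0.934579
Sum computed term by term:
(Ia)_9 = 29.6556


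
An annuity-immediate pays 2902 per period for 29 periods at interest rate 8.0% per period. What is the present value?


PV = PMT * (1 - (1+i)^(-n)) / i
= 2902 * (1 - (1+0.08)^(-29)) / 0.08
= 2902 * (1 - 0.107328) / 0.08
= 2902 * 11.158406
= 32381.6942


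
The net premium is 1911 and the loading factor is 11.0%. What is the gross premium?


Gross = net * (1 + loading)
= 1911 * (1 + 0.11)
= 1911 * 1.11
= 2121.21


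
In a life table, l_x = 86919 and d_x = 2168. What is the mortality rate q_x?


q_x = d_x / l_x
= 2168 / 86919
= 0.0249


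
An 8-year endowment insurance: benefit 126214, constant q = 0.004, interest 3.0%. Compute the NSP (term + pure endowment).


Term component = 3496.8854
Pure endowment = 8_p_x * v^8 * benefit = 0.968444 * 0.789409 * 126214 = 96490.4741
NSP = 99987.3595


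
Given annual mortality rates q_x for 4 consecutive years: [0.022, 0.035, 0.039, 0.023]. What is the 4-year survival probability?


p_k = 1 - q_k for each year
Survival = product of (1 - q_k)
= 0.978 * 0.965 * 0.961 * 0.977
= 0.8861


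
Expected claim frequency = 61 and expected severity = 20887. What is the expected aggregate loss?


E[S] = E[N] * E[X]
= 61 * 20887
= 1.2741e+06


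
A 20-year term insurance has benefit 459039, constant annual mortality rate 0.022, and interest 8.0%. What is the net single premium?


NSP = benefit * sum_{k=0}^{n-1} k_p_x * q * v^(k+1)
With constant q=0.022, v=0.925926
Sum = 0.186029
NSP = 459039 * 0.186029
= 85394.7775


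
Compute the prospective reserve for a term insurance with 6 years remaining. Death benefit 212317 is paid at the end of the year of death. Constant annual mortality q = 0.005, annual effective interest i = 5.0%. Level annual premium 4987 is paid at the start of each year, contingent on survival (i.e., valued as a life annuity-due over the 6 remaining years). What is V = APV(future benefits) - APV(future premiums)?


v = 1/(1+i) = 0.952381
APV(future benefits) per unit = sum_{k=0}^{5} k_p_x * q * v^(k+1) = 0.025081
APV(future benefits) = 212317 * 0.025081 = 5325.1631
Life annuity-due factor ä_{x:6} = sum_{k=0}^{5} k_p_x * v^k = 5.26705
APV(future premiums) = 4987 * 5.26705 = 26266.7781
V = 5325.1631 - 26266.7781
= -20941.6151


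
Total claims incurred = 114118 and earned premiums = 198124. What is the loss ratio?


Loss ratio = claims / premiums
= 114118 / 198124
= 0.576


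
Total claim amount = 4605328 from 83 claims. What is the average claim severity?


severity = total / number
= 4605328 / 83
= 55485.8795


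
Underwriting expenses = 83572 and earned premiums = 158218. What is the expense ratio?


Expense ratio = expenses / premiums
= 83572 / 158218
= 0.5282


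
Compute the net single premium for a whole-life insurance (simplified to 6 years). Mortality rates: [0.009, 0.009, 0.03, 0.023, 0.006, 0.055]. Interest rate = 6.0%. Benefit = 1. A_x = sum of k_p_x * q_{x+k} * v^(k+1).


v = 0.943396
Year 0: k_p_x=1.0, q=0.009, term=0.008491
Year 1: k_p_x=0.991, q=0.009, term=0.007938
Year 2: k_p_x=0.982081, q=0.03, term=0.024737
Year 3: k_p_x=0.952619, q=0.023, term=0.017355
Year 4: k_p_x=0.930708, q=0.006, term=0.004173
Year 5: k_p_x=0.925124, q=0.055, term=0.03587
A_x = 0.0986


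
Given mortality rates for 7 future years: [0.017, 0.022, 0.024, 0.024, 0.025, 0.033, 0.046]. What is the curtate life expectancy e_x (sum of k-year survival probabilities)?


e_x = sum_{k=1}^{n} k_p_x
k_p_x values:
  1_p_x = 0.983
  2_p_x = 0.961374
  3_p_x = 0.938301
  4_p_x = 0.915782
  5_p_x = 0.892887
  6_p_x = 0.863422
  7_p_x = 0.823705
e_x = 6.3785


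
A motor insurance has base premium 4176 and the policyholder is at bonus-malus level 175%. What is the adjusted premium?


adjusted = base * BM_level / 100
= 4176 * 175 / 100
= 4176 * 1.75
= 7308.0


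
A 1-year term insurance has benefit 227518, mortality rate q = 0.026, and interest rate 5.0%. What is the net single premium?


NSP = benefit * q * v
v = 1/(1+i) = 0.952381
NSP = 227518 * 0.026 * 0.952381
= 5633.779


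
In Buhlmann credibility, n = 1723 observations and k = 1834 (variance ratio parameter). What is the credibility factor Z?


Z = n / (n + k)
= 1723 / (1723 + 1834)
= 1723 / 3557
= 0.4844


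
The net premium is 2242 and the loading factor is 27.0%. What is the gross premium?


Gross = net * (1 + loading)
= 2242 * (1 + 0.27)
= 2242 * 1.27
= 2847.34


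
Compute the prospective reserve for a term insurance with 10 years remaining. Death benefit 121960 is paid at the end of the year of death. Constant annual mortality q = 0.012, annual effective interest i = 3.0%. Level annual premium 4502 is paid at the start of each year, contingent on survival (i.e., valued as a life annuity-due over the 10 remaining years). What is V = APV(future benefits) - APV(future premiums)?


v = 1/(1+i) = 0.970874
APV(future benefits) per unit = sum_{k=0}^{9} k_p_x * q * v^(k+1) = 0.097293
APV(future benefits) = 121960 * 0.097293 = 11865.8971
Life annuity-due factor ä_{x:10} = sum_{k=0}^{9} k_p_x * v^k = 8.351013
APV(future premiums) = 4502 * 8.351013 = 37596.2588
V = 11865.8971 - 37596.2588
= -25730.3617


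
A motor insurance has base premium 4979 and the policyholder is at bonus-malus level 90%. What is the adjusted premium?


adjusted = base * BM_level / 100
= 4979 * 90 / 100
= 4979 * 0.9
= 4481.1


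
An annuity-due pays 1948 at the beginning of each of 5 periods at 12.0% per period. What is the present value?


PV_due = PMT * (1-(1+i)^(-n))/i * (1+i)
PV_immediate = 7022.104
PV_due = 7022.104 * 1.12
= 7864.7565


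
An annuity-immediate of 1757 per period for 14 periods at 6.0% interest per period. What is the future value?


FV = PMT * ((1+i)^n - 1) / i
= 1757 * ((1.06)^14 - 1) / 0.06
= 1757 * (2.260904 - 1) / 0.06
= 36923.4708


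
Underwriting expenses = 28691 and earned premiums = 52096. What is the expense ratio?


Expense ratio = expenses / premiums
= 28691 / 52096
= 0.5507


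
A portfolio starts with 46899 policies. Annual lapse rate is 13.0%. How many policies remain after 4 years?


remaining = initial * (1 - lapse)^years
= 46899 * (1 - 0.13)^4
= 46899 * 0.572898
= 26868.325


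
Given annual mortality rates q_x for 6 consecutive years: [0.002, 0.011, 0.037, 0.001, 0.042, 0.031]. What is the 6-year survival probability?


p_k = 1 - q_k for each year
Survival = product of (1 - q_k)
= 0.998 * 0.989 * 0.963 * 0.999 * 0.958 * 0.969
= 0.8815


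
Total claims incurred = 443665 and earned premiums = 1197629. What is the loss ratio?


Loss ratio = claims / premiums
= 443665 / 1197629
= 0.3705


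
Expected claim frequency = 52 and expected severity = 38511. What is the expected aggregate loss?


E[S] = E[N] * E[X]
= 52 * 38511
= 2.0026e+06


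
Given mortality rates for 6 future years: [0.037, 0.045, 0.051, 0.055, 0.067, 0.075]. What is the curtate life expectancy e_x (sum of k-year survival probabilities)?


e_x = sum_{k=1}^{n} k_p_x
k_p_x values:
  1_p_x = 0.963
  2_p_x = 0.919665
  3_p_x = 0.872762
  4_p_x = 0.82476
  5_p_x = 0.769501
  6_p_x = 0.711789
e_x = 5.0615


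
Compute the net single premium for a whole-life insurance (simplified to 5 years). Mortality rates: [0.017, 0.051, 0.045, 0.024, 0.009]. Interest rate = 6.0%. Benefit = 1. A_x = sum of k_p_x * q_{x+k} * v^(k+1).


v = 0.943396
Year 0: k_p_x=1.0, q=0.017, term=0.016038
Year 1: k_p_x=0.983, q=0.051, term=0.044618
Year 2: k_p_x=0.932867, q=0.045, term=0.035246
Year 3: k_p_x=0.890888, q=0.024, term=0.016936
Year 4: k_p_x=0.869507, q=0.009, term=0.005848
A_x = 0.1187


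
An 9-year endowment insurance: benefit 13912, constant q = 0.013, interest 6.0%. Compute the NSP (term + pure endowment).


Term component = 1173.9776
Pure endowment = 9_p_x * v^9 * benefit = 0.888903 * 0.591898 * 13912 = 7319.6642
NSP = 8493.6418


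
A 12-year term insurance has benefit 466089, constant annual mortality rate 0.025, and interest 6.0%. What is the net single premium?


NSP = benefit * sum_{k=0}^{n-1} k_p_x * q * v^(k+1)
With constant q=0.025, v=0.943396
Sum = 0.186246
NSP = 466089 * 0.186246
= 86807.3533


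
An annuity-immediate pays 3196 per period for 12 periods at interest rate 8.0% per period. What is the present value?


PV = PMT * (1 - (1+i)^(-n)) / i
= 3196 * (1 - (1+0.08)^(-12)) / 0.08
= 3196 * (1 - 0.397114) / 0.08
= 3196 * 7.536078
= 24085.3053


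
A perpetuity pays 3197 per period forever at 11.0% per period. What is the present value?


PV = PMT / i
= 3197 / 0.11
= 29063.6364


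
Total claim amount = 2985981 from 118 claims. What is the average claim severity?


severity = total / number
= 2985981 / 118
= 25304.9237


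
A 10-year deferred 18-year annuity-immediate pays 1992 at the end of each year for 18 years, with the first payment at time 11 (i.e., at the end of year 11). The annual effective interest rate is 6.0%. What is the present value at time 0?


PV at time 10 of the 18-year annuity-immediate:
a_n = 1992 * (1-(1+0.06)^(-18))/0.06 = 21568.5861
Discount back 10 years to time 0:
PV = 21568.5861 * (1+0.06)^(-10)
= 21568.5861 * 0.558395
= 12043.7858


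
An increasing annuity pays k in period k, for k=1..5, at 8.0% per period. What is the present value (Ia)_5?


(Ia)_n = sum_{k=1}^{n} k * v^k, v = 1/(1+i)
v = 0.925926
Sum computed term by term:
(Ia)_5 = 11.3651


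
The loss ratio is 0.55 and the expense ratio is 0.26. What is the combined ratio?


Combined ratio = loss ratio + expense ratio
= 0.55 + 0.26
= 0.81


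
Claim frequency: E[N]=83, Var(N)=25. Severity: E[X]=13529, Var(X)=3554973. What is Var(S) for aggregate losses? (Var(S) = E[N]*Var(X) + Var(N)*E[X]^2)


Var(S) = E[N]*Var(X) + Var(N)*E[X]^2
= 83*3554973 + 25*13529^2
= 295062759 + 4575846025
= 4.8709e+09


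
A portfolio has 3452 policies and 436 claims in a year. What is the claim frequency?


frequency = claims / policies
= 436 / 3452
= 0.1263


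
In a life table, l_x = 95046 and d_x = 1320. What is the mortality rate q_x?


q_x = d_x / l_x
= 1320 / 95046
= 0.0139


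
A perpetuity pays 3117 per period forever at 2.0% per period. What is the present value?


PV = PMT / i
= 3117 / 0.02
= 155850.0


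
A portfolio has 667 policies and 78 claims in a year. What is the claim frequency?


frequency = claims / policies
= 78 / 667
= 0.1169


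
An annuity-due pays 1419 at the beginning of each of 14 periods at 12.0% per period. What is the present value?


PV_due = PMT * (1-(1+i)^(-n))/i * (1+i)
PV_immediate = 9405.3707
PV_due = 9405.3707 * 1.12
= 10534.0152


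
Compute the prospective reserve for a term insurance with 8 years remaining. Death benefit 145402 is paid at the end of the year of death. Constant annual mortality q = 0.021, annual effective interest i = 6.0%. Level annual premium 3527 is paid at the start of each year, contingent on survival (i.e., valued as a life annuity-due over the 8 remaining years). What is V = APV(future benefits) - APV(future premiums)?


v = 1/(1+i) = 0.943396
APV(future benefits) per unit = sum_{k=0}^{7} k_p_x * q * v^(k+1) = 0.121998
APV(future benefits) = 145402 * 0.121998 = 17738.7114
Life annuity-due factor ä_{x:8} = sum_{k=0}^{7} k_p_x * v^k = 6.15798
APV(future premiums) = 3527 * 6.15798 = 21719.1947
V = 17738.7114 - 21719.1947
= -3980.4833


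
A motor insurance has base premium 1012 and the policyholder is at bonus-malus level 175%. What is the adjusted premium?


adjusted = base * BM_level / 100
= 1012 * 175 / 100
= 1012 * 1.75
= 1771.0


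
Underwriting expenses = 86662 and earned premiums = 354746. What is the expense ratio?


Expense ratio = expenses / premiums
= 86662 / 354746
= 0.2443


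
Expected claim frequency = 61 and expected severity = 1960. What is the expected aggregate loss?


E[S] = E[N] * E[X]
= 61 * 1960
= 119560


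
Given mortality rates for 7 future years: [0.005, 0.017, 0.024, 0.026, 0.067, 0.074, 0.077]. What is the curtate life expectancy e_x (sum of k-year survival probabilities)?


e_x = sum_{k=1}^{n} k_p_x
k_p_x values:
  1_p_x = 0.995
  2_p_x = 0.978085
  3_p_x = 0.954611
  4_p_x = 0.929791
  5_p_x = 0.867495
  6_p_x = 0.8033
  7_p_x = 0.741446
e_x = 6.2697


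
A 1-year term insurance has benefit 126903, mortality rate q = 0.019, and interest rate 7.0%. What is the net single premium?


NSP = benefit * q * v
v = 1/(1+i) = 0.934579
NSP = 126903 * 0.019 * 0.934579
= 2253.4178


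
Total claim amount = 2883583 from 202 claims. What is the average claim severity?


severity = total / number
= 2883583 / 202
= 14275.1634


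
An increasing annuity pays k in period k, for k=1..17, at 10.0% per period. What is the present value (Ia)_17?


(Ia)_n = sum_{k=1}^{n} k * v^k, v = 1/(1+i)
v = 0.909091
Sum computed term by term:
(Ia)_17 = 54.6035
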